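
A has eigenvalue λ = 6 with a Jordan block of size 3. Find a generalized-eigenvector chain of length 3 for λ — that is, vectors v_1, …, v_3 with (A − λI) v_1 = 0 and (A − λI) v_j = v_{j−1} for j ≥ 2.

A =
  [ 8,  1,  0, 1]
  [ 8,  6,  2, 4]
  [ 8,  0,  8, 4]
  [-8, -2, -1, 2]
A Jordan chain for λ = 6 of length 3:
v_1 = (4, 0, 0, -8)ᵀ
v_2 = (2, 8, 8, -8)ᵀ
v_3 = (1, 0, 0, 0)ᵀ

Let N = A − (6)·I. We want v_3 with N^3 v_3 = 0 but N^2 v_3 ≠ 0; then v_{j-1} := N · v_j for j = 3, …, 2.

Pick v_3 = (1, 0, 0, 0)ᵀ.
Then v_2 = N · v_3 = (2, 8, 8, -8)ᵀ.
Then v_1 = N · v_2 = (4, 0, 0, -8)ᵀ.

Sanity check: (A − (6)·I) v_1 = (0, 0, 0, 0)ᵀ = 0. ✓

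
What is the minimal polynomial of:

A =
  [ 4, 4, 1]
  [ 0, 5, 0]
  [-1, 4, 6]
x^2 - 10*x + 25

The characteristic polynomial is χ_A(x) = (x - 5)^3, so the eigenvalues are known. The minimal polynomial is
  m_A(x) = Π_λ (x − λ)^{k_λ}
where k_λ is the size of the *largest* Jordan block for λ (equivalently, the smallest k with (A − λI)^k v = 0 for every generalised eigenvector v of λ).

  λ = 5: largest Jordan block has size 2, contributing (x − 5)^2

So m_A(x) = (x - 5)^2 = x^2 - 10*x + 25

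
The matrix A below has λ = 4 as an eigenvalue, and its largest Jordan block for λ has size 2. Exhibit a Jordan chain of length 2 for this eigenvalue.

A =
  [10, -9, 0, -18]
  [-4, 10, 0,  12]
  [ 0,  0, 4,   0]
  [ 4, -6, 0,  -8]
A Jordan chain for λ = 4 of length 2:
v_1 = (6, -4, 0, 4)ᵀ
v_2 = (1, 0, 0, 0)ᵀ

Let N = A − (4)·I. We want v_2 with N^2 v_2 = 0 but N^1 v_2 ≠ 0; then v_{j-1} := N · v_j for j = 2, …, 2.

Pick v_2 = (1, 0, 0, 0)ᵀ.
Then v_1 = N · v_2 = (6, -4, 0, 4)ᵀ.

Sanity check: (A − (4)·I) v_1 = (0, 0, 0, 0)ᵀ = 0. ✓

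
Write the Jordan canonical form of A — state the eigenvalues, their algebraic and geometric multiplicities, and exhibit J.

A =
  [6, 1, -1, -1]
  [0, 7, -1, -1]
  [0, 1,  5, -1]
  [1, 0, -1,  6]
J_3(6) ⊕ J_1(6)

The characteristic polynomial is
  det(x·I − A) = x^4 - 24*x^3 + 216*x^2 - 864*x + 1296 = (x - 6)^4

Eigenvalues and multiplicities (the geometric multiplicity of λ is n − rank(A − λI), which equals the number of Jordan blocks for λ):
  λ = 6: algebraic multiplicity = 4, geometric multiplicity = 2

Determining the block sizes for each eigenvalue:
  λ = 6: with am = 4 and gm = 2, the partition is not yet determined (e.g. several partitions of 4 into 2 parts exist). Let N = A − (6)·I. Computing rank(N^1) = 2, rank(N^2) = 1, rank(N^3) = 0; the number of blocks of size ≥ j is rank(N^{j−1}) − rank(N^j), giving [2, 1, 1]. So we have 1 block(s) of size 3, 1 block(s) of size 1 → block sizes [3, 1]

Assembling the blocks gives a Jordan form
J =
  [6, 1, 0, 0]
  [0, 6, 1, 0]
  [0, 0, 6, 0]
  [0, 0, 0, 6]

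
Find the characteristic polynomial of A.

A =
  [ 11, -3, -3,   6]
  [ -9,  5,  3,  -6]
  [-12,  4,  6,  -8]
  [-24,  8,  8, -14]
x^4 - 8*x^3 + 24*x^2 - 32*x + 16

Expanding det(x·I − A) (e.g. by cofactor expansion or by noting that A is similar to its Jordan form J, which has the same characteristic polynomial as A) gives
  χ_A(x) = x^4 - 8*x^3 + 24*x^2 - 32*x + 16
which factors as (x - 2)^4. The eigenvalues (with algebraic multiplicities) are λ = 2 with multiplicity 4.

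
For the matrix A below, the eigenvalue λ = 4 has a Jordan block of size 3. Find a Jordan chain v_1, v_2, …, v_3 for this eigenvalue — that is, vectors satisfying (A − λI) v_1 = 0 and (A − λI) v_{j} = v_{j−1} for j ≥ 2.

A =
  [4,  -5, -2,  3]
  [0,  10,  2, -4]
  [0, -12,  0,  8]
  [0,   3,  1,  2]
A Jordan chain for λ = 4 of length 3:
v_1 = (3, 0, 0, 0)ᵀ
v_2 = (-5, 6, -12, 3)ᵀ
v_3 = (0, 1, 0, 0)ᵀ

Let N = A − (4)·I. We want v_3 with N^3 v_3 = 0 but N^2 v_3 ≠ 0; then v_{j-1} := N · v_j for j = 3, …, 2.

Pick v_3 = (0, 1, 0, 0)ᵀ.
Then v_2 = N · v_3 = (-5, 6, -12, 3)ᵀ.
Then v_1 = N · v_2 = (3, 0, 0, 0)ᵀ.

Sanity check: (A − (4)·I) v_1 = (0, 0, 0, 0)ᵀ = 0. ✓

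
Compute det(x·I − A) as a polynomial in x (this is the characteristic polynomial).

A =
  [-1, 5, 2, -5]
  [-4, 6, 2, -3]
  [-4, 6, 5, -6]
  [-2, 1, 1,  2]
x^4 - 12*x^3 + 54*x^2 - 108*x + 81

Expanding det(x·I − A) (e.g. by cofactor expansion or by noting that A is similar to its Jordan form J, which has the same characteristic polynomial as A) gives
  χ_A(x) = x^4 - 12*x^3 + 54*x^2 - 108*x + 81
which factors as (x - 3)^4. The eigenvalues (with algebraic multiplicities) are λ = 3 with multiplicity 4.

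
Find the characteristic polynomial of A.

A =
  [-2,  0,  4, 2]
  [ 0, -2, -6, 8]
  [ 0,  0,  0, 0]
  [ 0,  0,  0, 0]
x^4 + 4*x^3 + 4*x^2

Expanding det(x·I − A) (e.g. by cofactor expansion or by noting that A is similar to its Jordan form J, which has the same characteristic polynomial as A) gives
  χ_A(x) = x^4 + 4*x^3 + 4*x^2
which factors as x^2*(x + 2)^2. The eigenvalues (with algebraic multiplicities) are λ = -2 with multiplicity 2, λ = 0 with multiplicity 2.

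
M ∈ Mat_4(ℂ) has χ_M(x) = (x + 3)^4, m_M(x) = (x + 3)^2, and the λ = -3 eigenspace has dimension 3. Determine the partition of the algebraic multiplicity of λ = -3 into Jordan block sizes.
Block sizes for λ = -3: [2, 1, 1]

Step 1 — from the characteristic polynomial, algebraic multiplicity of λ = -3 is 4. From dim ker(M − (-3)·I) = 3, there are exactly 3 Jordan blocks for λ = -3.
Step 2 — from the minimal polynomial, the factor (x + 3)^2 tells us the largest block for λ = -3 has size 2.
Step 3 — with total size 4, 3 blocks, and largest block 2, the block sizes (in nonincreasing order) are [2, 1, 1].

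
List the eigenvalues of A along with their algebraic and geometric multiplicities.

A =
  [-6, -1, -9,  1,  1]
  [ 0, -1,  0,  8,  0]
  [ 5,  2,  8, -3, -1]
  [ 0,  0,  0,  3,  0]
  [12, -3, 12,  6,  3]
λ = -1: alg = 2, geom = 1; λ = 3: alg = 3, geom = 2

Step 1 — factor the characteristic polynomial to read off the algebraic multiplicities:
  χ_A(x) = (x - 3)^3*(x + 1)^2

Step 2 — compute geometric multiplicities via the rank-nullity identity g(λ) = n − rank(A − λI):
  rank(A − (-1)·I) = 4, so dim ker(A − (-1)·I) = n − 4 = 1
  rank(A − (3)·I) = 3, so dim ker(A − (3)·I) = n − 3 = 2

Summary:
  λ = -1: algebraic multiplicity = 2, geometric multiplicity = 1
  λ = 3: algebraic multiplicity = 3, geometric multiplicity = 2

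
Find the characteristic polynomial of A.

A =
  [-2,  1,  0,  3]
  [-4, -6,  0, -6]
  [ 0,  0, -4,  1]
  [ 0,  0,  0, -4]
x^4 + 16*x^3 + 96*x^2 + 256*x + 256

Expanding det(x·I − A) (e.g. by cofactor expansion or by noting that A is similar to its Jordan form J, which has the same characteristic polynomial as A) gives
  χ_A(x) = x^4 + 16*x^3 + 96*x^2 + 256*x + 256
which factors as (x + 4)^4. The eigenvalues (with algebraic multiplicities) are λ = -4 with multiplicity 4.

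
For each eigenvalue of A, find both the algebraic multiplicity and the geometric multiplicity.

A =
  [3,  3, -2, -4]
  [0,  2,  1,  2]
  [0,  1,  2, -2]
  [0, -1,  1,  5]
λ = 3: alg = 4, geom = 2

Step 1 — factor the characteristic polynomial to read off the algebraic multiplicities:
  χ_A(x) = (x - 3)^4

Step 2 — compute geometric multiplicities via the rank-nullity identity g(λ) = n − rank(A − λI):
  rank(A − (3)·I) = 2, so dim ker(A − (3)·I) = n − 2 = 2

Summary:
  λ = 3: algebraic multiplicity = 4, geometric multiplicity = 2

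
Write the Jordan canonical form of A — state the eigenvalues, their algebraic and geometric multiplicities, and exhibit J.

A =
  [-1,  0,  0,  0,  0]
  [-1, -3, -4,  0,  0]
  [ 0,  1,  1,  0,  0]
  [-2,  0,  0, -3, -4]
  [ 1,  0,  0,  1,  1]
J_3(-1) ⊕ J_2(-1)

The characteristic polynomial is
  det(x·I − A) = x^5 + 5*x^4 + 10*x^3 + 10*x^2 + 5*x + 1 = (x + 1)^5

Eigenvalues and multiplicities (the geometric multiplicity of λ is n − rank(A − λI), which equals the number of Jordan blocks for λ):
  λ = -1: algebraic multiplicity = 5, geometric multiplicity = 2

Determining the block sizes for each eigenvalue:
  λ = -1: with am = 5 and gm = 2, the partition is not yet determined (e.g. several partitions of 5 into 2 parts exist). Let N = A − (-1)·I. Computing rank(N^1) = 3, rank(N^2) = 1, rank(N^3) = 0; the number of blocks of size ≥ j is rank(N^{j−1}) − rank(N^j), giving [2, 2, 1]. So we have 1 block(s) of size 3, 1 block(s) of size 2 → block sizes [3, 2]

Assembling the blocks gives a Jordan form
J =
  [-1,  1,  0,  0,  0]
  [ 0, -1,  1,  0,  0]
  [ 0,  0, -1,  0,  0]
  [ 0,  0,  0, -1,  1]
  [ 0,  0,  0,  0, -1]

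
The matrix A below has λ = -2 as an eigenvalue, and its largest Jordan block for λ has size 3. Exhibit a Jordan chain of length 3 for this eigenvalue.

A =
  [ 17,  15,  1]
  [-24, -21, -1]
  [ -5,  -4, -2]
A Jordan chain for λ = -2 of length 3:
v_1 = (-4, 5, 1)ᵀ
v_2 = (19, -24, -5)ᵀ
v_3 = (1, 0, 0)ᵀ

Let N = A − (-2)·I. We want v_3 with N^3 v_3 = 0 but N^2 v_3 ≠ 0; then v_{j-1} := N · v_j for j = 3, …, 2.

Pick v_3 = (1, 0, 0)ᵀ.
Then v_2 = N · v_3 = (19, -24, -5)ᵀ.
Then v_1 = N · v_2 = (-4, 5, 1)ᵀ.

Sanity check: (A − (-2)·I) v_1 = (0, 0, 0)ᵀ = 0. ✓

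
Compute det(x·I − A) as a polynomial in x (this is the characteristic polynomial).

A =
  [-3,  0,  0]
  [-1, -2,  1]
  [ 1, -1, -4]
x^3 + 9*x^2 + 27*x + 27

Expanding det(x·I − A) (e.g. by cofactor expansion or by noting that A is similar to its Jordan form J, which has the same characteristic polynomial as A) gives
  χ_A(x) = x^3 + 9*x^2 + 27*x + 27
which factors as (x + 3)^3. The eigenvalues (with algebraic multiplicities) are λ = -3 with multiplicity 3.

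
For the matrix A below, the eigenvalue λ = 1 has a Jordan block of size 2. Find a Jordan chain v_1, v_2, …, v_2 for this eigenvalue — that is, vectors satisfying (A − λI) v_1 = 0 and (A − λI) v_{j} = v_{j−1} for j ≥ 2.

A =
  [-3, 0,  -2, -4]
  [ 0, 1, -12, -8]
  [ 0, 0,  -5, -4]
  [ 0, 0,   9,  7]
A Jordan chain for λ = 1 of length 2:
v_1 = (-6, -12, -6, 9)ᵀ
v_2 = (1, 0, 1, 0)ᵀ

Let N = A − (1)·I. We want v_2 with N^2 v_2 = 0 but N^1 v_2 ≠ 0; then v_{j-1} := N · v_j for j = 2, …, 2.

Pick v_2 = (1, 0, 1, 0)ᵀ.
Then v_1 = N · v_2 = (-6, -12, -6, 9)ᵀ.

Sanity check: (A − (1)·I) v_1 = (0, 0, 0, 0)ᵀ = 0. ✓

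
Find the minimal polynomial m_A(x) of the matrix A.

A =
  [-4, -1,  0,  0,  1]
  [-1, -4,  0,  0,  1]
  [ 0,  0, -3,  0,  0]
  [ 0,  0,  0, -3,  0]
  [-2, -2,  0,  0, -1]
x^2 + 6*x + 9

The characteristic polynomial is χ_A(x) = (x + 3)^5, so the eigenvalues are known. The minimal polynomial is
  m_A(x) = Π_λ (x − λ)^{k_λ}
where k_λ is the size of the *largest* Jordan block for λ (equivalently, the smallest k with (A − λI)^k v = 0 for every generalised eigenvector v of λ).

  λ = -3: largest Jordan block has size 2, contributing (x + 3)^2

So m_A(x) = (x + 3)^2 = x^2 + 6*x + 9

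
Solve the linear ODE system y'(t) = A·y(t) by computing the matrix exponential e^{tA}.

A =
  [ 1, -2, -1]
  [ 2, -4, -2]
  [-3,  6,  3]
e^{tA} =
  [t + 1, -2*t, -t]
  [2*t, 1 - 4*t, -2*t]
  [-3*t, 6*t, 3*t + 1]

Strategy: write A = P · J · P⁻¹ where J is a Jordan canonical form, so e^{tA} = P · e^{tJ} · P⁻¹, and e^{tJ} can be computed block-by-block.

A has Jordan form
J =
  [0, 1, 0]
  [0, 0, 0]
  [0, 0, 0]
(up to reordering of blocks).

Per-block formulas:
  For a 2×2 Jordan block J_2(0): exp(t · J_2(0)) = e^(0t)·(I + t·N), where N is the 2×2 nilpotent shift.
  For a 1×1 block at λ = 0: exp(t · [0]) = [e^(0t)].

After assembling e^{tJ} and conjugating by P, we get:

e^{tA} =
  [t + 1, -2*t, -t]
  [2*t, 1 - 4*t, -2*t]
  [-3*t, 6*t, 3*t + 1]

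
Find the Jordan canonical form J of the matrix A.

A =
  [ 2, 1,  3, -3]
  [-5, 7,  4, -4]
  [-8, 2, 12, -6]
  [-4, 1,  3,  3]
J_3(6) ⊕ J_1(6)

The characteristic polynomial is
  det(x·I − A) = x^4 - 24*x^3 + 216*x^2 - 864*x + 1296 = (x - 6)^4

Eigenvalues and multiplicities (the geometric multiplicity of λ is n − rank(A − λI), which equals the number of Jordan blocks for λ):
  λ = 6: algebraic multiplicity = 4, geometric multiplicity = 2

Determining the block sizes for each eigenvalue:
  λ = 6: with am = 4 and gm = 2, the partition is not yet determined (e.g. several partitions of 4 into 2 parts exist). Let N = A − (6)·I. Computing rank(N^1) = 2, rank(N^2) = 1, rank(N^3) = 0; the number of blocks of size ≥ j is rank(N^{j−1}) − rank(N^j), giving [2, 1, 1]. So we have 1 block(s) of size 3, 1 block(s) of size 1 → block sizes [3, 1]

Assembling the blocks gives a Jordan form
J =
  [6, 1, 0, 0]
  [0, 6, 1, 0]
  [0, 0, 6, 0]
  [0, 0, 0, 6]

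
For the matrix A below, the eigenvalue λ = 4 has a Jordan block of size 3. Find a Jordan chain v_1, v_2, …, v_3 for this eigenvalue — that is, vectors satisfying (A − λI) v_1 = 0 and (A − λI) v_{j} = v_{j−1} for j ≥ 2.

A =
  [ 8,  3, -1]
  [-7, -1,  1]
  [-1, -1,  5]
A Jordan chain for λ = 4 of length 3:
v_1 = (-4, 6, 2)ᵀ
v_2 = (4, -7, -1)ᵀ
v_3 = (1, 0, 0)ᵀ

Let N = A − (4)·I. We want v_3 with N^3 v_3 = 0 but N^2 v_3 ≠ 0; then v_{j-1} := N · v_j for j = 3, …, 2.

Pick v_3 = (1, 0, 0)ᵀ.
Then v_2 = N · v_3 = (4, -7, -1)ᵀ.
Then v_1 = N · v_2 = (-4, 6, 2)ᵀ.

Sanity check: (A − (4)·I) v_1 = (0, 0, 0)ᵀ = 0. ✓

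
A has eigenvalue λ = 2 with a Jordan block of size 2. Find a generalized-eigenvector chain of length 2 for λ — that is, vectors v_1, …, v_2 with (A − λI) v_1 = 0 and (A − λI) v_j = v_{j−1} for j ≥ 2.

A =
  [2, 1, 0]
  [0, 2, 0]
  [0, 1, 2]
A Jordan chain for λ = 2 of length 2:
v_1 = (1, 0, 1)ᵀ
v_2 = (0, 1, 0)ᵀ

Let N = A − (2)·I. We want v_2 with N^2 v_2 = 0 but N^1 v_2 ≠ 0; then v_{j-1} := N · v_j for j = 2, …, 2.

Pick v_2 = (0, 1, 0)ᵀ.
Then v_1 = N · v_2 = (1, 0, 1)ᵀ.

Sanity check: (A − (2)·I) v_1 = (0, 0, 0)ᵀ = 0. ✓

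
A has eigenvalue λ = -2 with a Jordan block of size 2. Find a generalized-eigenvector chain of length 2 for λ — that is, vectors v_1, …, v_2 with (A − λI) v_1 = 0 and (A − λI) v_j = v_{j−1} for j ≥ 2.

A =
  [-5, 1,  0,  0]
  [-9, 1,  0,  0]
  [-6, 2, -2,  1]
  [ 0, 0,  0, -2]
A Jordan chain for λ = -2 of length 2:
v_1 = (-3, -9, -6, 0)ᵀ
v_2 = (1, 0, 0, 0)ᵀ

Let N = A − (-2)·I. We want v_2 with N^2 v_2 = 0 but N^1 v_2 ≠ 0; then v_{j-1} := N · v_j for j = 2, …, 2.

Pick v_2 = (1, 0, 0, 0)ᵀ.
Then v_1 = N · v_2 = (-3, -9, -6, 0)ᵀ.

Sanity check: (A − (-2)·I) v_1 = (0, 0, 0, 0)ᵀ = 0. ✓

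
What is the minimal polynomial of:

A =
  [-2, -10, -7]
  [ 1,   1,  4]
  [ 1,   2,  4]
x^3 - 3*x^2 + 3*x - 1

The characteristic polynomial is χ_A(x) = (x - 1)^3, so the eigenvalues are known. The minimal polynomial is
  m_A(x) = Π_λ (x − λ)^{k_λ}
where k_λ is the size of the *largest* Jordan block for λ (equivalently, the smallest k with (A − λI)^k v = 0 for every generalised eigenvector v of λ).

  λ = 1: largest Jordan block has size 3, contributing (x − 1)^3

So m_A(x) = (x - 1)^3 = x^3 - 3*x^2 + 3*x - 1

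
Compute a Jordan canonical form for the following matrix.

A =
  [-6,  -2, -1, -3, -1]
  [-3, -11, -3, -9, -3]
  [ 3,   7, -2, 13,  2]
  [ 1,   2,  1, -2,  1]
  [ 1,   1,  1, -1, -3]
J_2(-5) ⊕ J_1(-5) ⊕ J_1(-5) ⊕ J_1(-4)

The characteristic polynomial is
  det(x·I − A) = x^5 + 24*x^4 + 230*x^3 + 1100*x^2 + 2625*x + 2500 = (x + 4)*(x + 5)^4

Eigenvalues and multiplicities (the geometric multiplicity of λ is n − rank(A − λI), which equals the number of Jordan blocks for λ):
  λ = -5: algebraic multiplicity = 4, geometric multiplicity = 3
  λ = -4: algebraic multiplicity = 1, geometric multiplicity = 1

Determining the block sizes for each eigenvalue:
  λ = -5: 3 blocks summing to 4 forces exactly one block of size 2 and the rest size 1 → block sizes [2, 1, 1]
  λ = -4: one block (gm = 1), so the single block has size am = 1 → block sizes [1]

Assembling the blocks gives a Jordan form
J =
  [-5,  1,  0,  0,  0]
  [ 0, -5,  0,  0,  0]
  [ 0,  0, -5,  0,  0]
  [ 0,  0,  0, -5,  0]
  [ 0,  0,  0,  0, -4]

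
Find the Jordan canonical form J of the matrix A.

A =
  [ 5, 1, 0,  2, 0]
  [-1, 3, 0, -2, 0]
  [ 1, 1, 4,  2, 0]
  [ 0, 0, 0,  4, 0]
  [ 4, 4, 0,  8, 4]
J_2(4) ⊕ J_1(4) ⊕ J_1(4) ⊕ J_1(4)

The characteristic polynomial is
  det(x·I − A) = x^5 - 20*x^4 + 160*x^3 - 640*x^2 + 1280*x - 1024 = (x - 4)^5

Eigenvalues and multiplicities (the geometric multiplicity of λ is n − rank(A − λI), which equals the number of Jordan blocks for λ):
  λ = 4: algebraic multiplicity = 5, geometric multiplicity = 4

Determining the block sizes for each eigenvalue:
  λ = 4: 4 blocks summing to 5 forces exactly one block of size 2 and the rest size 1 → block sizes [2, 1, 1, 1]

Assembling the blocks gives a Jordan form
J =
  [4, 1, 0, 0, 0]
  [0, 4, 0, 0, 0]
  [0, 0, 4, 0, 0]
  [0, 0, 0, 4, 0]
  [0, 0, 0, 0, 4]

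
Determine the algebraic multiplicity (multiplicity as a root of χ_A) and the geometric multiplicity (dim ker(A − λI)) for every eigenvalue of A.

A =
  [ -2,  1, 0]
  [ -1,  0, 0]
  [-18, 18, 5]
λ = -1: alg = 2, geom = 1; λ = 5: alg = 1, geom = 1

Step 1 — factor the characteristic polynomial to read off the algebraic multiplicities:
  χ_A(x) = (x - 5)*(x + 1)^2

Step 2 — compute geometric multiplicities via the rank-nullity identity g(λ) = n − rank(A − λI):
  rank(A − (-1)·I) = 2, so dim ker(A − (-1)·I) = n − 2 = 1
  rank(A − (5)·I) = 2, so dim ker(A − (5)·I) = n − 2 = 1

Summary:
  λ = -1: algebraic multiplicity = 2, geometric multiplicity = 1
  λ = 5: algebraic multiplicity = 1, geometric multiplicity = 1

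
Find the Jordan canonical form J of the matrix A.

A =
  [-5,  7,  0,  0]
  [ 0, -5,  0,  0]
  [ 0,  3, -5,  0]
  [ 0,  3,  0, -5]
J_2(-5) ⊕ J_1(-5) ⊕ J_1(-5)

The characteristic polynomial is
  det(x·I − A) = x^4 + 20*x^3 + 150*x^2 + 500*x + 625 = (x + 5)^4

Eigenvalues and multiplicities (the geometric multiplicity of λ is n − rank(A − λI), which equals the number of Jordan blocks for λ):
  λ = -5: algebraic multiplicity = 4, geometric multiplicity = 3

Determining the block sizes for each eigenvalue:
  λ = -5: 3 blocks summing to 4 forces exactly one block of size 2 and the rest size 1 → block sizes [2, 1, 1]

Assembling the blocks gives a Jordan form
J =
  [-5,  1,  0,  0]
  [ 0, -5,  0,  0]
  [ 0,  0, -5,  0]
  [ 0,  0,  0, -5]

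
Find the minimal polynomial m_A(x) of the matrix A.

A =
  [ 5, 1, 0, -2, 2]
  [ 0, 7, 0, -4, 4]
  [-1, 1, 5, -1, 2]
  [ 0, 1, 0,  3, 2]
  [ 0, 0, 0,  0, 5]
x^2 - 10*x + 25

The characteristic polynomial is χ_A(x) = (x - 5)^5, so the eigenvalues are known. The minimal polynomial is
  m_A(x) = Π_λ (x − λ)^{k_λ}
where k_λ is the size of the *largest* Jordan block for λ (equivalently, the smallest k with (A − λI)^k v = 0 for every generalised eigenvector v of λ).

  λ = 5: largest Jordan block has size 2, contributing (x − 5)^2

So m_A(x) = (x - 5)^2 = x^2 - 10*x + 25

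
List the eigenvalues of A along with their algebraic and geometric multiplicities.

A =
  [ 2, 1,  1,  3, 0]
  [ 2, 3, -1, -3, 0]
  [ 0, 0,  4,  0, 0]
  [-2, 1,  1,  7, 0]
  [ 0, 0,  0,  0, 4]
λ = 4: alg = 5, geom = 4

Step 1 — factor the characteristic polynomial to read off the algebraic multiplicities:
  χ_A(x) = (x - 4)^5

Step 2 — compute geometric multiplicities via the rank-nullity identity g(λ) = n − rank(A − λI):
  rank(A − (4)·I) = 1, so dim ker(A − (4)·I) = n − 1 = 4

Summary:
  λ = 4: algebraic multiplicity = 5, geometric multiplicity = 4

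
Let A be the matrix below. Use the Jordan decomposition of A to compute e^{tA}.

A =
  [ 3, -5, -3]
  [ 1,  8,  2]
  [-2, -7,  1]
e^{tA} =
  [t^2*exp(4*t) - t*exp(4*t) + exp(4*t), 3*t^2*exp(4*t) - 5*t*exp(4*t), t^2*exp(4*t) - 3*t*exp(4*t)]
  [-t^2*exp(4*t)/2 + t*exp(4*t), -3*t^2*exp(4*t)/2 + 4*t*exp(4*t) + exp(4*t), -t^2*exp(4*t)/2 + 2*t*exp(4*t)]
  [t^2*exp(4*t)/2 - 2*t*exp(4*t), 3*t^2*exp(4*t)/2 - 7*t*exp(4*t), t^2*exp(4*t)/2 - 3*t*exp(4*t) + exp(4*t)]

Strategy: write A = P · J · P⁻¹ where J is a Jordan canonical form, so e^{tA} = P · e^{tJ} · P⁻¹, and e^{tJ} can be computed block-by-block.

A has Jordan form
J =
  [4, 1, 0]
  [0, 4, 1]
  [0, 0, 4]
(up to reordering of blocks).

Per-block formulas:
  For a 3×3 Jordan block J_3(4): exp(t · J_3(4)) = e^(4t)·(I + t·N + (t^2/2)·N^2), where N is the 3×3 nilpotent shift.

After assembling e^{tJ} and conjugating by P, we get:

e^{tA} =
  [t^2*exp(4*t) - t*exp(4*t) + exp(4*t), 3*t^2*exp(4*t) - 5*t*exp(4*t), t^2*exp(4*t) - 3*t*exp(4*t)]
  [-t^2*exp(4*t)/2 + t*exp(4*t), -3*t^2*exp(4*t)/2 + 4*t*exp(4*t) + exp(4*t), -t^2*exp(4*t)/2 + 2*t*exp(4*t)]
  [t^2*exp(4*t)/2 - 2*t*exp(4*t), 3*t^2*exp(4*t)/2 - 7*t*exp(4*t), t^2*exp(4*t)/2 - 3*t*exp(4*t) + exp(4*t)]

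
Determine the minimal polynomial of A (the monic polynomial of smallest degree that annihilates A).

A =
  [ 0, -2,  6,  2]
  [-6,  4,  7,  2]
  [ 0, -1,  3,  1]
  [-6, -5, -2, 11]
x^4 - 18*x^3 + 108*x^2 - 216*x

The characteristic polynomial is χ_A(x) = x*(x - 6)^3, so the eigenvalues are known. The minimal polynomial is
  m_A(x) = Π_λ (x − λ)^{k_λ}
where k_λ is the size of the *largest* Jordan block for λ (equivalently, the smallest k with (A − λI)^k v = 0 for every generalised eigenvector v of λ).

  λ = 0: largest Jordan block has size 1, contributing (x − 0)
  λ = 6: largest Jordan block has size 3, contributing (x − 6)^3

So m_A(x) = x*(x - 6)^3 = x^4 - 18*x^3 + 108*x^2 - 216*x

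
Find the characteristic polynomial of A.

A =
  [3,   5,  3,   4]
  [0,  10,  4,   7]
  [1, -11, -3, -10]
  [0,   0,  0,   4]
x^4 - 14*x^3 + 72*x^2 - 160*x + 128

Expanding det(x·I − A) (e.g. by cofactor expansion or by noting that A is similar to its Jordan form J, which has the same characteristic polynomial as A) gives
  χ_A(x) = x^4 - 14*x^3 + 72*x^2 - 160*x + 128
which factors as (x - 4)^3*(x - 2). The eigenvalues (with algebraic multiplicities) are λ = 2 with multiplicity 1, λ = 4 with multiplicity 3.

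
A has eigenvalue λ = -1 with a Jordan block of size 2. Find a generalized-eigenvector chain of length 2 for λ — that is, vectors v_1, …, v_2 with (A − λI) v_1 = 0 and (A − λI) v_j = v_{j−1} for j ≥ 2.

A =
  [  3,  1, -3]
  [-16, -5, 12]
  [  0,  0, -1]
A Jordan chain for λ = -1 of length 2:
v_1 = (4, -16, 0)ᵀ
v_2 = (1, 0, 0)ᵀ

Let N = A − (-1)·I. We want v_2 with N^2 v_2 = 0 but N^1 v_2 ≠ 0; then v_{j-1} := N · v_j for j = 2, …, 2.

Pick v_2 = (1, 0, 0)ᵀ.
Then v_1 = N · v_2 = (4, -16, 0)ᵀ.

Sanity check: (A − (-1)·I) v_1 = (0, 0, 0)ᵀ = 0. ✓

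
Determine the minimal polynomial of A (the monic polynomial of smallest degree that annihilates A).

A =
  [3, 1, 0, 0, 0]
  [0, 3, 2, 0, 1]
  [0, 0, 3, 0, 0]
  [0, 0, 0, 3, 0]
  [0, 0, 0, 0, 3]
x^3 - 9*x^2 + 27*x - 27

The characteristic polynomial is χ_A(x) = (x - 3)^5, so the eigenvalues are known. The minimal polynomial is
  m_A(x) = Π_λ (x − λ)^{k_λ}
where k_λ is the size of the *largest* Jordan block for λ (equivalently, the smallest k with (A − λI)^k v = 0 for every generalised eigenvector v of λ).

  λ = 3: largest Jordan block has size 3, contributing (x − 3)^3

So m_A(x) = (x - 3)^3 = x^3 - 9*x^2 + 27*x - 27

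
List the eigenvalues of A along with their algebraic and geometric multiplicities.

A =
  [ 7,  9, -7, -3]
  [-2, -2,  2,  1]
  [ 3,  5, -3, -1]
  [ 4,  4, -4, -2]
λ = 0: alg = 4, geom = 2

Step 1 — factor the characteristic polynomial to read off the algebraic multiplicities:
  χ_A(x) = x^4

Step 2 — compute geometric multiplicities via the rank-nullity identity g(λ) = n − rank(A − λI):
  rank(A − (0)·I) = 2, so dim ker(A − (0)·I) = n − 2 = 2

Summary:
  λ = 0: algebraic multiplicity = 4, geometric multiplicity = 2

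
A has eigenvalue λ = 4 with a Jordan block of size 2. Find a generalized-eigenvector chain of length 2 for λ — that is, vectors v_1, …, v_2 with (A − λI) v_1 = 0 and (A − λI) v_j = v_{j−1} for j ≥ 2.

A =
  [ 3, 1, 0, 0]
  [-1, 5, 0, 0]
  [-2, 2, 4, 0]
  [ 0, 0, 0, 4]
A Jordan chain for λ = 4 of length 2:
v_1 = (-1, -1, -2, 0)ᵀ
v_2 = (1, 0, 0, 0)ᵀ

Let N = A − (4)·I. We want v_2 with N^2 v_2 = 0 but N^1 v_2 ≠ 0; then v_{j-1} := N · v_j for j = 2, …, 2.

Pick v_2 = (1, 0, 0, 0)ᵀ.
Then v_1 = N · v_2 = (-1, -1, -2, 0)ᵀ.

Sanity check: (A − (4)·I) v_1 = (0, 0, 0, 0)ᵀ = 0. ✓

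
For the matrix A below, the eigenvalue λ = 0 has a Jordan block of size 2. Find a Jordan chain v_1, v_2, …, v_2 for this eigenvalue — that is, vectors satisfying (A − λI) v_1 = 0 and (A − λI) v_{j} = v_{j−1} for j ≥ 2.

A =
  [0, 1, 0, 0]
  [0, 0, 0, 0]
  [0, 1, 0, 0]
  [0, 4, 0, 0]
A Jordan chain for λ = 0 of length 2:
v_1 = (1, 0, 1, 4)ᵀ
v_2 = (0, 1, 0, 0)ᵀ

Let N = A − (0)·I. We want v_2 with N^2 v_2 = 0 but N^1 v_2 ≠ 0; then v_{j-1} := N · v_j for j = 2, …, 2.

Pick v_2 = (0, 1, 0, 0)ᵀ.
Then v_1 = N · v_2 = (1, 0, 1, 4)ᵀ.

Sanity check: (A − (0)·I) v_1 = (0, 0, 0, 0)ᵀ = 0. ✓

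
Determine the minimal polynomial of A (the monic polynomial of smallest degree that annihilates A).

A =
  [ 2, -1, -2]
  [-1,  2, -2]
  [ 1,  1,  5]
x^2 - 6*x + 9

The characteristic polynomial is χ_A(x) = (x - 3)^3, so the eigenvalues are known. The minimal polynomial is
  m_A(x) = Π_λ (x − λ)^{k_λ}
where k_λ is the size of the *largest* Jordan block for λ (equivalently, the smallest k with (A − λI)^k v = 0 for every generalised eigenvector v of λ).

  λ = 3: largest Jordan block has size 2, contributing (x − 3)^2

So m_A(x) = (x - 3)^2 = x^2 - 6*x + 9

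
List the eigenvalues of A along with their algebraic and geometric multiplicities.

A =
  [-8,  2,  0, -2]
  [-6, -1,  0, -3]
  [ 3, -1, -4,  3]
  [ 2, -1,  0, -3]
λ = -4: alg = 4, geom = 2

Step 1 — factor the characteristic polynomial to read off the algebraic multiplicities:
  χ_A(x) = (x + 4)^4

Step 2 — compute geometric multiplicities via the rank-nullity identity g(λ) = n − rank(A − λI):
  rank(A − (-4)·I) = 2, so dim ker(A − (-4)·I) = n − 2 = 2

Summary:
  λ = -4: algebraic multiplicity = 4, geometric multiplicity = 2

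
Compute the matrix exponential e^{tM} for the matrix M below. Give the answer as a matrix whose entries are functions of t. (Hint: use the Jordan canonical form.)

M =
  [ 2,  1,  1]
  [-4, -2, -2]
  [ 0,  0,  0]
e^{tM} =
  [2*t + 1, t, t]
  [-4*t, 1 - 2*t, -2*t]
  [0, 0, 1]

Strategy: write M = P · J · P⁻¹ where J is a Jordan canonical form, so e^{tM} = P · e^{tJ} · P⁻¹, and e^{tJ} can be computed block-by-block.

M has Jordan form
J =
  [0, 1, 0]
  [0, 0, 0]
  [0, 0, 0]
(up to reordering of blocks).

Per-block formulas:
  For a 2×2 Jordan block J_2(0): exp(t · J_2(0)) = e^(0t)·(I + t·N), where N is the 2×2 nilpotent shift.
  For a 1×1 block at λ = 0: exp(t · [0]) = [e^(0t)].

After assembling e^{tJ} and conjugating by P, we get:

e^{tM} =
  [2*t + 1, t, t]
  [-4*t, 1 - 2*t, -2*t]
  [0, 0, 1]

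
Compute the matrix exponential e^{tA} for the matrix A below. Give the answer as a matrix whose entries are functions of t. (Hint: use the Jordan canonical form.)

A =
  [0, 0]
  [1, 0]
e^{tA} =
  [1, 0]
  [t, 1]

Strategy: write A = P · J · P⁻¹ where J is a Jordan canonical form, so e^{tA} = P · e^{tJ} · P⁻¹, and e^{tJ} can be computed block-by-block.

A has Jordan form
J =
  [0, 1]
  [0, 0]
(up to reordering of blocks).

Per-block formulas:
  For a 2×2 Jordan block J_2(0): exp(t · J_2(0)) = e^(0t)·(I + t·N), where N is the 2×2 nilpotent shift.

After assembling e^{tJ} and conjugating by P, we get:

e^{tA} =
  [1, 0]
  [t, 1]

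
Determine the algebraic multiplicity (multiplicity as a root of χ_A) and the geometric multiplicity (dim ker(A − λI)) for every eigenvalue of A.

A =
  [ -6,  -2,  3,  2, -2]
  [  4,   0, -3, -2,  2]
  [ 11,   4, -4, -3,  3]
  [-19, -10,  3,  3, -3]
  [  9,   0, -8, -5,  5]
λ = -2: alg = 1, geom = 1; λ = 0: alg = 4, geom = 2

Step 1 — factor the characteristic polynomial to read off the algebraic multiplicities:
  χ_A(x) = x^4*(x + 2)

Step 2 — compute geometric multiplicities via the rank-nullity identity g(λ) = n − rank(A − λI):
  rank(A − (-2)·I) = 4, so dim ker(A − (-2)·I) = n − 4 = 1
  rank(A − (0)·I) = 3, so dim ker(A − (0)·I) = n − 3 = 2

Summary:
  λ = -2: algebraic multiplicity = 1, geometric multiplicity = 1
  λ = 0: algebraic multiplicity = 4, geometric multiplicity = 2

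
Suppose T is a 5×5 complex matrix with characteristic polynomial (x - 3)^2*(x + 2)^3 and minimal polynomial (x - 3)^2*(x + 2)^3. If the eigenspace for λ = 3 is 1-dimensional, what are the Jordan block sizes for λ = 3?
Block sizes for λ = 3: [2]

Step 1 — from the characteristic polynomial, algebraic multiplicity of λ = 3 is 2. From dim ker(T − (3)·I) = 1, there are exactly 1 Jordan blocks for λ = 3.
Step 2 — from the minimal polynomial, the factor (x − 3)^2 tells us the largest block for λ = 3 has size 2.
Step 3 — with total size 2, 1 blocks, and largest block 2, the block sizes (in nonincreasing order) are [2].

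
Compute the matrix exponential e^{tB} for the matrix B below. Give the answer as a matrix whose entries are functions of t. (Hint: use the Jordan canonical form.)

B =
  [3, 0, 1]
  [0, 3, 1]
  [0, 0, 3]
e^{tB} =
  [exp(3*t), 0, t*exp(3*t)]
  [0, exp(3*t), t*exp(3*t)]
  [0, 0, exp(3*t)]

Strategy: write B = P · J · P⁻¹ where J is a Jordan canonical form, so e^{tB} = P · e^{tJ} · P⁻¹, and e^{tJ} can be computed block-by-block.

B has Jordan form
J =
  [3, 1, 0]
  [0, 3, 0]
  [0, 0, 3]
(up to reordering of blocks).

Per-block formulas:
  For a 2×2 Jordan block J_2(3): exp(t · J_2(3)) = e^(3t)·(I + t·N), where N is the 2×2 nilpotent shift.
  For a 1×1 block at λ = 3: exp(t · [3]) = [e^(3t)].

After assembling e^{tJ} and conjugating by P, we get:

e^{tB} =
  [exp(3*t), 0, t*exp(3*t)]
  [0, exp(3*t), t*exp(3*t)]
  [0, 0, exp(3*t)]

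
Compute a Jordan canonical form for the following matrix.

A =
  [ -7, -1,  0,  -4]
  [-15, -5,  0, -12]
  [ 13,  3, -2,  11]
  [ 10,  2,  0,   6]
J_2(-2) ⊕ J_2(-2)

The characteristic polynomial is
  det(x·I − A) = x^4 + 8*x^3 + 24*x^2 + 32*x + 16 = (x + 2)^4

Eigenvalues and multiplicities (the geometric multiplicity of λ is n − rank(A − λI), which equals the number of Jordan blocks for λ):
  λ = -2: algebraic multiplicity = 4, geometric multiplicity = 2

Determining the block sizes for each eigenvalue:
  λ = -2: with am = 4 and gm = 2, the partition is not yet determined (e.g. several partitions of 4 into 2 parts exist). Let N = A − (-2)·I. Computing rank(N^1) = 2, rank(N^2) = 0; the number of blocks of size ≥ j is rank(N^{j−1}) − rank(N^j), giving [2, 2]. So we have 2 block(s) of size 2 → block sizes [2, 2]

Assembling the blocks gives a Jordan form
J =
  [-2,  1,  0,  0]
  [ 0, -2,  0,  0]
  [ 0,  0, -2,  1]
  [ 0,  0,  0, -2]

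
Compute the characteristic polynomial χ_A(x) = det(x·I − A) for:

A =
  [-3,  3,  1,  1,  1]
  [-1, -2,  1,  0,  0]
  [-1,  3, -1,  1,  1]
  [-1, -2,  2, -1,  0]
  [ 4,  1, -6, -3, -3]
x^5 + 10*x^4 + 40*x^3 + 80*x^2 + 80*x + 32

Expanding det(x·I − A) (e.g. by cofactor expansion or by noting that A is similar to its Jordan form J, which has the same characteristic polynomial as A) gives
  χ_A(x) = x^5 + 10*x^4 + 40*x^3 + 80*x^2 + 80*x + 32
which factors as (x + 2)^5. The eigenvalues (with algebraic multiplicities) are λ = -2 with multiplicity 5.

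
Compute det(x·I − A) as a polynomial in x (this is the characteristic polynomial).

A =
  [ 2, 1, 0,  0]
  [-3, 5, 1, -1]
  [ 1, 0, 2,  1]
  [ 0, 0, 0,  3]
x^4 - 12*x^3 + 54*x^2 - 108*x + 81

Expanding det(x·I − A) (e.g. by cofactor expansion or by noting that A is similar to its Jordan form J, which has the same characteristic polynomial as A) gives
  χ_A(x) = x^4 - 12*x^3 + 54*x^2 - 108*x + 81
which factors as (x - 3)^4. The eigenvalues (with algebraic multiplicities) are λ = 3 with multiplicity 4.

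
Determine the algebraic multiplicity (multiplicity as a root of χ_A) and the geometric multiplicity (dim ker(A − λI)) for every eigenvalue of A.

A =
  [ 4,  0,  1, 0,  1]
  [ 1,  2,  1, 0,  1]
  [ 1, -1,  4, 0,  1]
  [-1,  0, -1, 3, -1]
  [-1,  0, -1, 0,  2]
λ = 3: alg = 5, geom = 3

Step 1 — factor the characteristic polynomial to read off the algebraic multiplicities:
  χ_A(x) = (x - 3)^5

Step 2 — compute geometric multiplicities via the rank-nullity identity g(λ) = n − rank(A − λI):
  rank(A − (3)·I) = 2, so dim ker(A − (3)·I) = n − 2 = 3

Summary:
  λ = 3: algebraic multiplicity = 5, geometric multiplicity = 3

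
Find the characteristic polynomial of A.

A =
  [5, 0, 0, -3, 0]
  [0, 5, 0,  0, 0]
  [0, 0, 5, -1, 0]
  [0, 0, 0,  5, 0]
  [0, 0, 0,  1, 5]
x^5 - 25*x^4 + 250*x^3 - 1250*x^2 + 3125*x - 3125

Expanding det(x·I − A) (e.g. by cofactor expansion or by noting that A is similar to its Jordan form J, which has the same characteristic polynomial as A) gives
  χ_A(x) = x^5 - 25*x^4 + 250*x^3 - 1250*x^2 + 3125*x - 3125
which factors as (x - 5)^5. The eigenvalues (with algebraic multiplicities) are λ = 5 with multiplicity 5.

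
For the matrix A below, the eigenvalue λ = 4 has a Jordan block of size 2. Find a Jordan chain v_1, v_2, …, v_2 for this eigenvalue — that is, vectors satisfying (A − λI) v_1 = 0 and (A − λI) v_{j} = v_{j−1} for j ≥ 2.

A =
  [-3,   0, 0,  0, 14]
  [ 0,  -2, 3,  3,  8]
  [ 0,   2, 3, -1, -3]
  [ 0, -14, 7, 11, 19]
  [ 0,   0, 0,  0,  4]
A Jordan chain for λ = 4 of length 2:
v_1 = (0, -6, 2, -14, 0)ᵀ
v_2 = (0, 1, 0, 0, 0)ᵀ

Let N = A − (4)·I. We want v_2 with N^2 v_2 = 0 but N^1 v_2 ≠ 0; then v_{j-1} := N · v_j for j = 2, …, 2.

Pick v_2 = (0, 1, 0, 0, 0)ᵀ.
Then v_1 = N · v_2 = (0, -6, 2, -14, 0)ᵀ.

Sanity check: (A − (4)·I) v_1 = (0, 0, 0, 0, 0)ᵀ = 0. ✓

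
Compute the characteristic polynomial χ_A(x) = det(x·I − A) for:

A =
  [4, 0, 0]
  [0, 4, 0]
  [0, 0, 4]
x^3 - 12*x^2 + 48*x - 64

Expanding det(x·I − A) (e.g. by cofactor expansion or by noting that A is similar to its Jordan form J, which has the same characteristic polynomial as A) gives
  χ_A(x) = x^3 - 12*x^2 + 48*x - 64
which factors as (x - 4)^3. The eigenvalues (with algebraic multiplicities) are λ = 4 with multiplicity 3.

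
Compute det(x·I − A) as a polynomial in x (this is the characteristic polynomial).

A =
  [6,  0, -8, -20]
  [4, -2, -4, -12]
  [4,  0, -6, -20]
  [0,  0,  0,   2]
x^4 - 8*x^2 + 16

Expanding det(x·I − A) (e.g. by cofactor expansion or by noting that A is similar to its Jordan form J, which has the same characteristic polynomial as A) gives
  χ_A(x) = x^4 - 8*x^2 + 16
which factors as (x - 2)^2*(x + 2)^2. The eigenvalues (with algebraic multiplicities) are λ = -2 with multiplicity 2, λ = 2 with multiplicity 2.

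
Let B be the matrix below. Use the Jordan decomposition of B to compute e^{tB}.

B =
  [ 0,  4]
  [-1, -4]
e^{tB} =
  [2*t*exp(-2*t) + exp(-2*t), 4*t*exp(-2*t)]
  [-t*exp(-2*t), -2*t*exp(-2*t) + exp(-2*t)]

Strategy: write B = P · J · P⁻¹ where J is a Jordan canonical form, so e^{tB} = P · e^{tJ} · P⁻¹, and e^{tJ} can be computed block-by-block.

B has Jordan form
J =
  [-2,  1]
  [ 0, -2]
(up to reordering of blocks).

Per-block formulas:
  For a 2×2 Jordan block J_2(-2): exp(t · J_2(-2)) = e^(-2t)·(I + t·N), where N is the 2×2 nilpotent shift.

After assembling e^{tJ} and conjugating by P, we get:

e^{tB} =
  [2*t*exp(-2*t) + exp(-2*t), 4*t*exp(-2*t)]
  [-t*exp(-2*t), -2*t*exp(-2*t) + exp(-2*t)]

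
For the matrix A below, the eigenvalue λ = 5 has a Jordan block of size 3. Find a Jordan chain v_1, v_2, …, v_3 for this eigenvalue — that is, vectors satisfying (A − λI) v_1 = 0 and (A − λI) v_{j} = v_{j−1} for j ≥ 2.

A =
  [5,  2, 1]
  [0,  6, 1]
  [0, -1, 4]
A Jordan chain for λ = 5 of length 3:
v_1 = (1, 0, 0)ᵀ
v_2 = (2, 1, -1)ᵀ
v_3 = (0, 1, 0)ᵀ

Let N = A − (5)·I. We want v_3 with N^3 v_3 = 0 but N^2 v_3 ≠ 0; then v_{j-1} := N · v_j for j = 3, …, 2.

Pick v_3 = (0, 1, 0)ᵀ.
Then v_2 = N · v_3 = (2, 1, -1)ᵀ.
Then v_1 = N · v_2 = (1, 0, 0)ᵀ.

Sanity check: (A − (5)·I) v_1 = (0, 0, 0)ᵀ = 0. ✓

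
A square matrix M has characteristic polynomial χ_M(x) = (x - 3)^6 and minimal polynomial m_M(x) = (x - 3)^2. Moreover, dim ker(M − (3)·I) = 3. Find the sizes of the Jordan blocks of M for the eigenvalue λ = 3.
Block sizes for λ = 3: [2, 2, 2]

Step 1 — from the characteristic polynomial, algebraic multiplicity of λ = 3 is 6. From dim ker(M − (3)·I) = 3, there are exactly 3 Jordan blocks for λ = 3.
Step 2 — from the minimal polynomial, the factor (x − 3)^2 tells us the largest block for λ = 3 has size 2.
Step 3 — with total size 6, 3 blocks, and largest block 2, the block sizes (in nonincreasing order) are [2, 2, 2].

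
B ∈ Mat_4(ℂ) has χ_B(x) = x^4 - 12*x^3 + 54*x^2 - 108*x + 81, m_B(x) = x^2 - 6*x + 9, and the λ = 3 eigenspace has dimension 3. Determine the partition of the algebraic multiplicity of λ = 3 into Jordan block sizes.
Block sizes for λ = 3: [2, 1, 1]

Step 1 — from the characteristic polynomial, algebraic multiplicity of λ = 3 is 4. From dim ker(B − (3)·I) = 3, there are exactly 3 Jordan blocks for λ = 3.
Step 2 — from the minimal polynomial, the factor (x − 3)^2 tells us the largest block for λ = 3 has size 2.
Step 3 — with total size 4, 3 blocks, and largest block 2, the block sizes (in nonincreasing order) are [2, 1, 1].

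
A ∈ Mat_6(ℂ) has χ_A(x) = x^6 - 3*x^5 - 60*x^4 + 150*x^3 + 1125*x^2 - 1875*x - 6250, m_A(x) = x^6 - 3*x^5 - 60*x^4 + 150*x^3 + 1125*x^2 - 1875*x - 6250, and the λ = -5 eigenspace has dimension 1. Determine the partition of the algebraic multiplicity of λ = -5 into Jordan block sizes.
Block sizes for λ = -5: [2]

Step 1 — from the characteristic polynomial, algebraic multiplicity of λ = -5 is 2. From dim ker(A − (-5)·I) = 1, there are exactly 1 Jordan blocks for λ = -5.
Step 2 — from the minimal polynomial, the factor (x + 5)^2 tells us the largest block for λ = -5 has size 2.
Step 3 — with total size 2, 1 blocks, and largest block 2, the block sizes (in nonincreasing order) are [2].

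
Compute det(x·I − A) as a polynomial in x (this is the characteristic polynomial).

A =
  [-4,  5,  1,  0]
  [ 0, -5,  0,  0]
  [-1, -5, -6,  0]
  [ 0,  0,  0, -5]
x^4 + 20*x^3 + 150*x^2 + 500*x + 625

Expanding det(x·I − A) (e.g. by cofactor expansion or by noting that A is similar to its Jordan form J, which has the same characteristic polynomial as A) gives
  χ_A(x) = x^4 + 20*x^3 + 150*x^2 + 500*x + 625
which factors as (x + 5)^4. The eigenvalues (with algebraic multiplicities) are λ = -5 with multiplicity 4.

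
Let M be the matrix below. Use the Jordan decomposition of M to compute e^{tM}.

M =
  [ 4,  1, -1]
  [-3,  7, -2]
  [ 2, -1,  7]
e^{tM} =
  [-t^2*exp(6*t)/2 - 2*t*exp(6*t) + exp(6*t), t*exp(6*t), -t^2*exp(6*t)/2 - t*exp(6*t)]
  [-t^2*exp(6*t)/2 - 3*t*exp(6*t), t*exp(6*t) + exp(6*t), -t^2*exp(6*t)/2 - 2*t*exp(6*t)]
  [t^2*exp(6*t)/2 + 2*t*exp(6*t), -t*exp(6*t), t^2*exp(6*t)/2 + t*exp(6*t) + exp(6*t)]

Strategy: write M = P · J · P⁻¹ where J is a Jordan canonical form, so e^{tM} = P · e^{tJ} · P⁻¹, and e^{tJ} can be computed block-by-block.

M has Jordan form
J =
  [6, 1, 0]
  [0, 6, 1]
  [0, 0, 6]
(up to reordering of blocks).

Per-block formulas:
  For a 3×3 Jordan block J_3(6): exp(t · J_3(6)) = e^(6t)·(I + t·N + (t^2/2)·N^2), where N is the 3×3 nilpotent shift.

After assembling e^{tJ} and conjugating by P, we get:

e^{tM} =
  [-t^2*exp(6*t)/2 - 2*t*exp(6*t) + exp(6*t), t*exp(6*t), -t^2*exp(6*t)/2 - t*exp(6*t)]
  [-t^2*exp(6*t)/2 - 3*t*exp(6*t), t*exp(6*t) + exp(6*t), -t^2*exp(6*t)/2 - 2*t*exp(6*t)]
  [t^2*exp(6*t)/2 + 2*t*exp(6*t), -t*exp(6*t), t^2*exp(6*t)/2 + t*exp(6*t) + exp(6*t)]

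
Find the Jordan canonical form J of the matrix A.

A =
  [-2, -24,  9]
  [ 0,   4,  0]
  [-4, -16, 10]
J_2(4) ⊕ J_1(4)

The characteristic polynomial is
  det(x·I − A) = x^3 - 12*x^2 + 48*x - 64 = (x - 4)^3

Eigenvalues and multiplicities (the geometric multiplicity of λ is n − rank(A − λI), which equals the number of Jordan blocks for λ):
  λ = 4: algebraic multiplicity = 3, geometric multiplicity = 2

Determining the block sizes for each eigenvalue:
  λ = 4: 2 blocks summing to 3 forces exactly one block of size 2 and the rest size 1 → block sizes [2, 1]

Assembling the blocks gives a Jordan form
J =
  [4, 1, 0]
  [0, 4, 0]
  [0, 0, 4]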